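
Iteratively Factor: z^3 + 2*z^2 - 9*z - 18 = (z + 3)*(z^2 - z - 6) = (z + 2)*(z + 3)*(z - 3)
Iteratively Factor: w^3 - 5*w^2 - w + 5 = (w - 1)*(w^2 - 4*w - 5) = (w - 5)*(w - 1)*(w + 1)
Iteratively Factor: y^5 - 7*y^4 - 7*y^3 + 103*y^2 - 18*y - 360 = (y - 4)*(y^4 - 3*y^3 - 19*y^2 + 27*y + 90) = (y - 4)*(y + 3)*(y^3 - 6*y^2 - y + 30) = (y - 5)*(y - 4)*(y + 3)*(y^2 - y - 6) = (y - 5)*(y - 4)*(y - 3)*(y + 3)*(y + 2)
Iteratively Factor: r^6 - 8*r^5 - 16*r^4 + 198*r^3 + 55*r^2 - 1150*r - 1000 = (r - 5)*(r^5 - 3*r^4 - 31*r^3 + 43*r^2 + 270*r + 200) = (r - 5)^2*(r^4 + 2*r^3 - 21*r^2 - 62*r - 40) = (r - 5)^2*(r + 4)*(r^3 - 2*r^2 - 13*r - 10) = (r - 5)^2*(r + 1)*(r + 4)*(r^2 - 3*r - 10) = (r - 5)^3*(r + 1)*(r + 4)*(r + 2)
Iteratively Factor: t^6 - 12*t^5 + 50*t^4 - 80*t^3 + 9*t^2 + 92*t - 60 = (t - 1)*(t^5 - 11*t^4 + 39*t^3 - 41*t^2 - 32*t + 60) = (t - 3)*(t - 1)*(t^4 - 8*t^3 + 15*t^2 + 4*t - 20) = (t - 3)*(t - 2)*(t - 1)*(t^3 - 6*t^2 + 3*t + 10) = (t - 3)*(t - 2)*(t - 1)*(t + 1)*(t^2 - 7*t + 10) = (t - 3)*(t - 2)^2*(t - 1)*(t + 1)*(t - 5)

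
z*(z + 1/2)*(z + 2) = z^3 + 5*z^2/2 + z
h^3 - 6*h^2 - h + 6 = (h - 6)*(h - 1)*(h + 1)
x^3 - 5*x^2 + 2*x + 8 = (x - 4)*(x - 2)*(x + 1)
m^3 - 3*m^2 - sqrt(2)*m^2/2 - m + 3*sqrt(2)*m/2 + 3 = (m - 3)*(m - sqrt(2))*(m + sqrt(2)/2)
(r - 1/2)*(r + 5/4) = r^2 + 3*r/4 - 5/8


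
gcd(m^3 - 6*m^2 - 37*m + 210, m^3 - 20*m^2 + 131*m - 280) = m^2 - 12*m + 35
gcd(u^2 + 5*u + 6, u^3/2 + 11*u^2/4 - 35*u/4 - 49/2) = u + 2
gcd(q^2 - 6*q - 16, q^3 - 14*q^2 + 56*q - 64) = q - 8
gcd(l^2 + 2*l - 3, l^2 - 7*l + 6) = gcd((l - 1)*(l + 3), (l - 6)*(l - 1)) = l - 1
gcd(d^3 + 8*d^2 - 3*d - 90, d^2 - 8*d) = 1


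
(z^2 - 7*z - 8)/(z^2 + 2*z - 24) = (z^2 - 7*z - 8)/(z^2 + 2*z - 24)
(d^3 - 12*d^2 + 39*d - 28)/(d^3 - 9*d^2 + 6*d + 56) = (d - 1)/(d + 2)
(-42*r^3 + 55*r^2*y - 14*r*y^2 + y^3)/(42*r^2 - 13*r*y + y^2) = -r + y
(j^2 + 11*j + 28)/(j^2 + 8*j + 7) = (j + 4)/(j + 1)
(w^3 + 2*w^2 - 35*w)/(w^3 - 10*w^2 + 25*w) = (w + 7)/(w - 5)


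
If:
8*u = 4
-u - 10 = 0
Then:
No Solution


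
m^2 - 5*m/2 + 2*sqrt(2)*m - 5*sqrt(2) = (m - 5/2)*(m + 2*sqrt(2))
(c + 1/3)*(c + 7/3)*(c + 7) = c^3 + 29*c^2/3 + 175*c/9 + 49/9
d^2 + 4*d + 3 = (d + 1)*(d + 3)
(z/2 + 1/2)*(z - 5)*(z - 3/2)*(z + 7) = z^4/2 + 3*z^3/4 - 75*z^2/4 + 29*z/4 + 105/4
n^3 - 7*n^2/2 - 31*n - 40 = (n - 8)*(n + 2)*(n + 5/2)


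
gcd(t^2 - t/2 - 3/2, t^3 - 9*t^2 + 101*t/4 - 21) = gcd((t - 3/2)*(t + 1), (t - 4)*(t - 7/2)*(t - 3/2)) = t - 3/2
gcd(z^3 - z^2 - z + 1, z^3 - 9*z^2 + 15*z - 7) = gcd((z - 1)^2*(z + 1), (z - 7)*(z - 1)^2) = z^2 - 2*z + 1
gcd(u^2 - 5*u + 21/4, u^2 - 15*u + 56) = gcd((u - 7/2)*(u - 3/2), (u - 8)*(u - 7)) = 1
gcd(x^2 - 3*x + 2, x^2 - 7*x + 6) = x - 1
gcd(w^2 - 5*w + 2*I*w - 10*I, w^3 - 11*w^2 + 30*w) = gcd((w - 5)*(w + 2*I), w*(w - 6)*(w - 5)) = w - 5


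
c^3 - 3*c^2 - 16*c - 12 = (c - 6)*(c + 1)*(c + 2)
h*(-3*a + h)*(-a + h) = 3*a^2*h - 4*a*h^2 + h^3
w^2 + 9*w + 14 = (w + 2)*(w + 7)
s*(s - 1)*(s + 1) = s^3 - s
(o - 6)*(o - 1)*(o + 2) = o^3 - 5*o^2 - 8*o + 12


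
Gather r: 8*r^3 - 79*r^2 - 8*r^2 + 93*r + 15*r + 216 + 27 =8*r^3 - 87*r^2 + 108*r + 243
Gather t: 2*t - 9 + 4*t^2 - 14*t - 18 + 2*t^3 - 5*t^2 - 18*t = 2*t^3 - t^2 - 30*t - 27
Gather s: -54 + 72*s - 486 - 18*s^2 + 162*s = -18*s^2 + 234*s - 540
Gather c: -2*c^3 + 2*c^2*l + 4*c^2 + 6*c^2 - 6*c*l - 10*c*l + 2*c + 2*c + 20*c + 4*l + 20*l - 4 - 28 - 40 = -2*c^3 + c^2*(2*l + 10) + c*(24 - 16*l) + 24*l - 72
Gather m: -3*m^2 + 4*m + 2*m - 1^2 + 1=-3*m^2 + 6*m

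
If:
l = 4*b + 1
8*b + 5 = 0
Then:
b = -5/8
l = -3/2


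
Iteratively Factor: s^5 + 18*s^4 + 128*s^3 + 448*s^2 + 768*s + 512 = (s + 4)*(s^4 + 14*s^3 + 72*s^2 + 160*s + 128) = (s + 4)^2*(s^3 + 10*s^2 + 32*s + 32) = (s + 4)^3*(s^2 + 6*s + 8) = (s + 2)*(s + 4)^3*(s + 4)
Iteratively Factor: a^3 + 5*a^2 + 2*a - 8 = (a - 1)*(a^2 + 6*a + 8) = (a - 1)*(a + 2)*(a + 4)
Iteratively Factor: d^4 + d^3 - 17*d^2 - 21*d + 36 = (d - 4)*(d^3 + 5*d^2 + 3*d - 9) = (d - 4)*(d + 3)*(d^2 + 2*d - 3) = (d - 4)*(d + 3)^2*(d - 1)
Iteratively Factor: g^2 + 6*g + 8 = (g + 4)*(g + 2)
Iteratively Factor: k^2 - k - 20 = (k + 4)*(k - 5)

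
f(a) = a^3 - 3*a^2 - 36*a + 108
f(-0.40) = 121.86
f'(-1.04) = -26.52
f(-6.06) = -6.56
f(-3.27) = 158.68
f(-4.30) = 127.82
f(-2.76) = 163.48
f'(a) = 3*a^2 - 6*a - 36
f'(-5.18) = 75.58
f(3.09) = -2.38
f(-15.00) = -3402.00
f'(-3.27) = 15.70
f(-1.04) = 141.07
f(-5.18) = 74.99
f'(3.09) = -25.90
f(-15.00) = -3402.00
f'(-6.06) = 110.53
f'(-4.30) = 45.27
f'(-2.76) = 3.41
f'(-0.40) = -33.12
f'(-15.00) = 729.00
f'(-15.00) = 729.00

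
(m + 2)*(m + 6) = m^2 + 8*m + 12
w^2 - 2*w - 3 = (w - 3)*(w + 1)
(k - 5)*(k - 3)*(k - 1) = k^3 - 9*k^2 + 23*k - 15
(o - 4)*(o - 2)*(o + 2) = o^3 - 4*o^2 - 4*o + 16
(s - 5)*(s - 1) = s^2 - 6*s + 5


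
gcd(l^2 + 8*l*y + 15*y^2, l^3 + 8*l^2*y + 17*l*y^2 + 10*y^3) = l + 5*y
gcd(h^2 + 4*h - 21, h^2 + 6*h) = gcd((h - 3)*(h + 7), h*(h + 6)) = 1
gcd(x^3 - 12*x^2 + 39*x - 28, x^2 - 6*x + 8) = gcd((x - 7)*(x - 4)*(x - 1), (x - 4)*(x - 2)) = x - 4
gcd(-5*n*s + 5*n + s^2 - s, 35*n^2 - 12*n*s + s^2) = -5*n + s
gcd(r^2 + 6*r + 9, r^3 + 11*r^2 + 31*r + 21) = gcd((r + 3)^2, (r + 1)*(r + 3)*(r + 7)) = r + 3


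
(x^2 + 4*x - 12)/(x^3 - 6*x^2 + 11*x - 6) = (x + 6)/(x^2 - 4*x + 3)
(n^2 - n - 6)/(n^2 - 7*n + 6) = (n^2 - n - 6)/(n^2 - 7*n + 6)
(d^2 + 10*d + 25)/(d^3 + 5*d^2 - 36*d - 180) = (d + 5)/(d^2 - 36)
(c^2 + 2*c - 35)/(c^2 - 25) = (c + 7)/(c + 5)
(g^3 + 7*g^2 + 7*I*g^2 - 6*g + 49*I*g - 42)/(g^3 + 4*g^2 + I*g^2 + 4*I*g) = (g^2 + g*(7 + 6*I) + 42*I)/(g*(g + 4))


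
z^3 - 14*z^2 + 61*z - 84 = (z - 7)*(z - 4)*(z - 3)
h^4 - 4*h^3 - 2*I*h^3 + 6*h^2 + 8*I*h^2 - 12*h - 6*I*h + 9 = (h - 3)*(h - 1)*(h - 3*I)*(h + I)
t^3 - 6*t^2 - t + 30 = (t - 5)*(t - 3)*(t + 2)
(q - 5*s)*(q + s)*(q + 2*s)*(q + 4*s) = q^4 + 2*q^3*s - 21*q^2*s^2 - 62*q*s^3 - 40*s^4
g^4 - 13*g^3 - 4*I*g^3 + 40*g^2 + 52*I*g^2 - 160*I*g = g*(g - 8)*(g - 5)*(g - 4*I)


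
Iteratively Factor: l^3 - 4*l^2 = (l - 4)*(l^2) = l*(l - 4)*(l)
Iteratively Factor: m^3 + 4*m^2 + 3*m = (m + 3)*(m^2 + m) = m*(m + 3)*(m + 1)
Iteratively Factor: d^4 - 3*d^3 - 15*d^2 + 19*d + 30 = (d + 3)*(d^3 - 6*d^2 + 3*d + 10) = (d - 2)*(d + 3)*(d^2 - 4*d - 5) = (d - 2)*(d + 1)*(d + 3)*(d - 5)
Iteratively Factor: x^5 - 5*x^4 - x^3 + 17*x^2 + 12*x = (x + 1)*(x^4 - 6*x^3 + 5*x^2 + 12*x) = x*(x + 1)*(x^3 - 6*x^2 + 5*x + 12) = x*(x - 3)*(x + 1)*(x^2 - 3*x - 4) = x*(x - 4)*(x - 3)*(x + 1)*(x + 1)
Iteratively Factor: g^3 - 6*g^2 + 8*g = (g - 4)*(g^2 - 2*g) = g*(g - 4)*(g - 2)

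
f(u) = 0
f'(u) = 0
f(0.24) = 0.00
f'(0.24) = 0.00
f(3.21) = 0.00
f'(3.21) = 0.00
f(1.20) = 0.00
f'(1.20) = 0.00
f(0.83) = 0.00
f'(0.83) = 0.00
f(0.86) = 0.00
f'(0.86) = 0.00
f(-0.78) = 0.00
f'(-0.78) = 0.00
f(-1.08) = 0.00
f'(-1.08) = 0.00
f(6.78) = 0.00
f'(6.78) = 0.00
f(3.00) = 0.00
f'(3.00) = 0.00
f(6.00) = 0.00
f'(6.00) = 0.00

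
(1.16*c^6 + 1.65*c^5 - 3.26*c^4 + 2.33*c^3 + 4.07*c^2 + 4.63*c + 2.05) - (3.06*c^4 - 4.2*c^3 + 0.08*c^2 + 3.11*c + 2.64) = 1.16*c^6 + 1.65*c^5 - 6.32*c^4 + 6.53*c^3 + 3.99*c^2 + 1.52*c - 0.59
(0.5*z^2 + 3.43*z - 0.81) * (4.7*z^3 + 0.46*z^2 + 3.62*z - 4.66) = 2.35*z^5 + 16.351*z^4 - 0.4192*z^3 + 9.714*z^2 - 18.916*z + 3.7746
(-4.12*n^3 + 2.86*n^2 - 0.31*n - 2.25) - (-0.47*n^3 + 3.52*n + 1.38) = -3.65*n^3 + 2.86*n^2 - 3.83*n - 3.63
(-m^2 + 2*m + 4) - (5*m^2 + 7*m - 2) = -6*m^2 - 5*m + 6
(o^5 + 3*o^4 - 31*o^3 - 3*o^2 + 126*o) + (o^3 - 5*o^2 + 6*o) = o^5 + 3*o^4 - 30*o^3 - 8*o^2 + 132*o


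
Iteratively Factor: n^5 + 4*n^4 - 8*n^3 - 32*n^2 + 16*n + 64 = (n - 2)*(n^4 + 6*n^3 + 4*n^2 - 24*n - 32) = (n - 2)*(n + 4)*(n^3 + 2*n^2 - 4*n - 8) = (n - 2)^2*(n + 4)*(n^2 + 4*n + 4) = (n - 2)^2*(n + 2)*(n + 4)*(n + 2)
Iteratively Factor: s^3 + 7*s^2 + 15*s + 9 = (s + 1)*(s^2 + 6*s + 9) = (s + 1)*(s + 3)*(s + 3)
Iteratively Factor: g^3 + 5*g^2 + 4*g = (g)*(g^2 + 5*g + 4) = g*(g + 4)*(g + 1)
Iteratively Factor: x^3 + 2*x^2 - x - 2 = (x - 1)*(x^2 + 3*x + 2) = (x - 1)*(x + 1)*(x + 2)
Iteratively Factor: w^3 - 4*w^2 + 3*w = (w)*(w^2 - 4*w + 3) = w*(w - 3)*(w - 1)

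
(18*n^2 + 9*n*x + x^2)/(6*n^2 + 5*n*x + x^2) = (6*n + x)/(2*n + x)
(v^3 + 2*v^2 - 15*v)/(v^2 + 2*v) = (v^2 + 2*v - 15)/(v + 2)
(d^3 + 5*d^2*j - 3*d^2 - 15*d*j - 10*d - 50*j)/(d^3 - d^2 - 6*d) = (d^2 + 5*d*j - 5*d - 25*j)/(d*(d - 3))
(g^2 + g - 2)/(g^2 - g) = (g + 2)/g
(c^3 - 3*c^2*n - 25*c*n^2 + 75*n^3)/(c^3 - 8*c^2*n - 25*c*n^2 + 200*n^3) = (c - 3*n)/(c - 8*n)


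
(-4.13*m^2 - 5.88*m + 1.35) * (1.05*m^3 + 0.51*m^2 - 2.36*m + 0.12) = -4.3365*m^5 - 8.2803*m^4 + 8.1655*m^3 + 14.0697*m^2 - 3.8916*m + 0.162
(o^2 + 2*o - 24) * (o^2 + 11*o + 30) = o^4 + 13*o^3 + 28*o^2 - 204*o - 720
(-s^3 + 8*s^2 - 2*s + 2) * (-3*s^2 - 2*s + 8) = 3*s^5 - 22*s^4 - 18*s^3 + 62*s^2 - 20*s + 16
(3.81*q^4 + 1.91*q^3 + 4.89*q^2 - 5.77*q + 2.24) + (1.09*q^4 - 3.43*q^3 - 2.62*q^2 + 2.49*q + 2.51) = 4.9*q^4 - 1.52*q^3 + 2.27*q^2 - 3.28*q + 4.75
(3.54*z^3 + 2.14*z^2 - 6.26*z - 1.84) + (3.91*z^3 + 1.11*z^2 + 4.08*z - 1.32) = 7.45*z^3 + 3.25*z^2 - 2.18*z - 3.16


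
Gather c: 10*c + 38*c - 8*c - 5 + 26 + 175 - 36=40*c + 160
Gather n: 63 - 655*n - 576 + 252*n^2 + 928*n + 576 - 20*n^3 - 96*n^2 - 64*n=-20*n^3 + 156*n^2 + 209*n + 63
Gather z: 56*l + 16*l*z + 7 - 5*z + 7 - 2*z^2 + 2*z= 56*l - 2*z^2 + z*(16*l - 3) + 14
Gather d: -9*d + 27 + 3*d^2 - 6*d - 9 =3*d^2 - 15*d + 18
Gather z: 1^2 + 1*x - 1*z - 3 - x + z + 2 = 0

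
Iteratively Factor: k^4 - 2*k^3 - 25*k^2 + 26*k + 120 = (k + 2)*(k^3 - 4*k^2 - 17*k + 60) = (k - 3)*(k + 2)*(k^2 - k - 20) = (k - 3)*(k + 2)*(k + 4)*(k - 5)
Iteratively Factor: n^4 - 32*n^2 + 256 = (n - 4)*(n^3 + 4*n^2 - 16*n - 64) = (n - 4)^2*(n^2 + 8*n + 16) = (n - 4)^2*(n + 4)*(n + 4)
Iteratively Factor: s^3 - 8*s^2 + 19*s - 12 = (s - 3)*(s^2 - 5*s + 4) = (s - 4)*(s - 3)*(s - 1)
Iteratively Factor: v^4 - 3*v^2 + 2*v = (v - 1)*(v^3 + v^2 - 2*v) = (v - 1)^2*(v^2 + 2*v) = v*(v - 1)^2*(v + 2)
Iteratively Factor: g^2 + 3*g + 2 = (g + 1)*(g + 2)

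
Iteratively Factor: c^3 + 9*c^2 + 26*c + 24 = (c + 4)*(c^2 + 5*c + 6) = (c + 3)*(c + 4)*(c + 2)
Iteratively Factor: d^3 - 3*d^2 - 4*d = (d - 4)*(d^2 + d) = (d - 4)*(d + 1)*(d)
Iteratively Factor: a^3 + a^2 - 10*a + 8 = (a + 4)*(a^2 - 3*a + 2) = (a - 1)*(a + 4)*(a - 2)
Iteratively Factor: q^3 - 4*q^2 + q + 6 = (q - 2)*(q^2 - 2*q - 3) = (q - 2)*(q + 1)*(q - 3)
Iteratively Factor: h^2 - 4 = (h + 2)*(h - 2)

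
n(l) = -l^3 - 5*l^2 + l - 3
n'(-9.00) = -152.00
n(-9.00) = 312.00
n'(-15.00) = -524.00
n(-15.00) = 2232.00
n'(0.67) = -7.05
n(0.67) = -4.88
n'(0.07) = 0.29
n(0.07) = -2.95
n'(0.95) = -11.21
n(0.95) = -7.42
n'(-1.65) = 9.33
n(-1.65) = -13.77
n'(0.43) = -3.85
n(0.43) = -3.57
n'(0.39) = -3.36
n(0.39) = -3.43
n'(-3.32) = 1.13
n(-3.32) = -24.84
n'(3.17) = -60.85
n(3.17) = -81.93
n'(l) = -3*l^2 - 10*l + 1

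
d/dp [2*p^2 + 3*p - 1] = 4*p + 3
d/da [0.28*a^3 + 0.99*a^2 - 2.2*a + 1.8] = 0.84*a^2 + 1.98*a - 2.2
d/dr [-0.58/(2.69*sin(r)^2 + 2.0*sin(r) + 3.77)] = (3.1204*sin(r) + 1.16)*cos(r)/(2.69*sin(r)^2 + 2.0*sin(r) + 3.77)^2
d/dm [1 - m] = -1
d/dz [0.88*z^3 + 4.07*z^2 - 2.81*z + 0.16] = 2.64*z^2 + 8.14*z - 2.81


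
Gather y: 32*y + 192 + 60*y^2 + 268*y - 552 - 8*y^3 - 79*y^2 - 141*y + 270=-8*y^3 - 19*y^2 + 159*y - 90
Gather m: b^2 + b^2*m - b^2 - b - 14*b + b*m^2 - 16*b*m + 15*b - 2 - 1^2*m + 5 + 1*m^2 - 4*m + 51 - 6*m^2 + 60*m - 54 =m^2*(b - 5) + m*(b^2 - 16*b + 55)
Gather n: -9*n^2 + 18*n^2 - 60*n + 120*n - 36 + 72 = 9*n^2 + 60*n + 36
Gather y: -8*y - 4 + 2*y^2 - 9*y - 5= 2*y^2 - 17*y - 9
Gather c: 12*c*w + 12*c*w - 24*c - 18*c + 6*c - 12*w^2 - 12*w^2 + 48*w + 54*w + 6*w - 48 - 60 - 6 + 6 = c*(24*w - 36) - 24*w^2 + 108*w - 108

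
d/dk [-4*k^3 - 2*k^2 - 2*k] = -12*k^2 - 4*k - 2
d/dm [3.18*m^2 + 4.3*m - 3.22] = 6.36*m + 4.3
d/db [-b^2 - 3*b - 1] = -2*b - 3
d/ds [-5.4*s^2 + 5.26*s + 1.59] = 5.26 - 10.8*s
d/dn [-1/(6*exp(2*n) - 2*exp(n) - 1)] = (12*exp(n) - 2)*exp(n)/(-6*exp(2*n) + 2*exp(n) + 1)^2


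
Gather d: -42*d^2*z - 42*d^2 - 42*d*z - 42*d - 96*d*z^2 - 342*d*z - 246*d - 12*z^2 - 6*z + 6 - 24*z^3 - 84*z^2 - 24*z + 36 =d^2*(-42*z - 42) + d*(-96*z^2 - 384*z - 288) - 24*z^3 - 96*z^2 - 30*z + 42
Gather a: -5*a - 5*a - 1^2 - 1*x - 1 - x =-10*a - 2*x - 2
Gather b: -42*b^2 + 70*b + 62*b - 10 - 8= -42*b^2 + 132*b - 18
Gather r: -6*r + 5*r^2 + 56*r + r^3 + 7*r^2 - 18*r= r^3 + 12*r^2 + 32*r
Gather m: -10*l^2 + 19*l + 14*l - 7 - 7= -10*l^2 + 33*l - 14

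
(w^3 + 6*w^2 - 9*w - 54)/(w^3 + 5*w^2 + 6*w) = (w^2 + 3*w - 18)/(w*(w + 2))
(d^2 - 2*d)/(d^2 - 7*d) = (d - 2)/(d - 7)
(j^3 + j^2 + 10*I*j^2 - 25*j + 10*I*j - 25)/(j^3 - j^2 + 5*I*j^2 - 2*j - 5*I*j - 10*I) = (j + 5*I)/(j - 2)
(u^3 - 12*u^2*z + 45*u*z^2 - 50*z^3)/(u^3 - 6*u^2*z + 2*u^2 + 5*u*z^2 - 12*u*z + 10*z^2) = (-u^2 + 7*u*z - 10*z^2)/(-u^2 + u*z - 2*u + 2*z)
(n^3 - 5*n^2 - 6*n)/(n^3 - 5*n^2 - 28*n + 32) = n*(n^2 - 5*n - 6)/(n^3 - 5*n^2 - 28*n + 32)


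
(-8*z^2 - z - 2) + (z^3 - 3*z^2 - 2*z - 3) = z^3 - 11*z^2 - 3*z - 5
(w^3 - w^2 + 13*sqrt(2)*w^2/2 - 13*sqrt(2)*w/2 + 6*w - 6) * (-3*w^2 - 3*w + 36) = -3*w^5 - 39*sqrt(2)*w^4/2 + 21*w^3 - 36*w^2 + 507*sqrt(2)*w^2/2 - 234*sqrt(2)*w + 234*w - 216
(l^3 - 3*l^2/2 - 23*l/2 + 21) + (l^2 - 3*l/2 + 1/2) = l^3 - l^2/2 - 13*l + 43/2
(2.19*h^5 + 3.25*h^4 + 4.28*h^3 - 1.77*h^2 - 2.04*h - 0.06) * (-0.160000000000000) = -0.3504*h^5 - 0.52*h^4 - 0.6848*h^3 + 0.2832*h^2 + 0.3264*h + 0.0096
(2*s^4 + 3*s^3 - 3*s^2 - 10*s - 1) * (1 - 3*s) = -6*s^5 - 7*s^4 + 12*s^3 + 27*s^2 - 7*s - 1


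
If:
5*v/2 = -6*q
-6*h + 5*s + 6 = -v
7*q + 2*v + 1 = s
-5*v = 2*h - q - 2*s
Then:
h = 871/436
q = 25/218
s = 273/218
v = -30/109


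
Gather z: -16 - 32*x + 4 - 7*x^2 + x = -7*x^2 - 31*x - 12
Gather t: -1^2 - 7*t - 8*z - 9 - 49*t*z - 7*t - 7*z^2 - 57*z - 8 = t*(-49*z - 14) - 7*z^2 - 65*z - 18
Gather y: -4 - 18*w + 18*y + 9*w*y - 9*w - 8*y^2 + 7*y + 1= -27*w - 8*y^2 + y*(9*w + 25) - 3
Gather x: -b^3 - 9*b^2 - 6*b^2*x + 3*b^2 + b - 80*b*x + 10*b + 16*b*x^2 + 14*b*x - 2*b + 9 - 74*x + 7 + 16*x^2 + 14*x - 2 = -b^3 - 6*b^2 + 9*b + x^2*(16*b + 16) + x*(-6*b^2 - 66*b - 60) + 14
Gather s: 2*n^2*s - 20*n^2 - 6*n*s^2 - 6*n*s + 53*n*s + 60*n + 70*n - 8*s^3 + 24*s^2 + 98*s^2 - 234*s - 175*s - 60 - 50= -20*n^2 + 130*n - 8*s^3 + s^2*(122 - 6*n) + s*(2*n^2 + 47*n - 409) - 110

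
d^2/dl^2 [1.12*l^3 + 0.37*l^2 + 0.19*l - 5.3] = 6.72*l + 0.74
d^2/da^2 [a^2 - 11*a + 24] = 2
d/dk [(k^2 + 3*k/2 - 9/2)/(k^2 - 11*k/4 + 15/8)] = -68/(16*k^2 - 40*k + 25)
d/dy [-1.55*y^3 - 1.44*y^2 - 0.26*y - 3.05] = -4.65*y^2 - 2.88*y - 0.26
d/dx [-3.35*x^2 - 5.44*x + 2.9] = -6.7*x - 5.44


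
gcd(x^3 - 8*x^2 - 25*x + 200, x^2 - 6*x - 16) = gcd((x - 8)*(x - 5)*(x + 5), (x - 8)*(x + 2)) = x - 8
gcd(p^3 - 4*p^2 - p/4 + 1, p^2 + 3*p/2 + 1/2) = p + 1/2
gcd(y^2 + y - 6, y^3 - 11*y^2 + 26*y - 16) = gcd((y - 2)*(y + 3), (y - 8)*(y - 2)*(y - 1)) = y - 2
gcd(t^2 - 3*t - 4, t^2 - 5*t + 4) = t - 4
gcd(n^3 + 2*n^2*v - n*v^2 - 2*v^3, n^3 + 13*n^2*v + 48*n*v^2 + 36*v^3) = n + v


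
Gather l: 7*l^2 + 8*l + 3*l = 7*l^2 + 11*l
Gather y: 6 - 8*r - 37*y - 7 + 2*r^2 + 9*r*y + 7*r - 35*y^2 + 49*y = 2*r^2 - r - 35*y^2 + y*(9*r + 12) - 1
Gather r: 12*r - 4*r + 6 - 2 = 8*r + 4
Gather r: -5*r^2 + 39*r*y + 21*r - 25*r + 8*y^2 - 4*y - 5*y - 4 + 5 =-5*r^2 + r*(39*y - 4) + 8*y^2 - 9*y + 1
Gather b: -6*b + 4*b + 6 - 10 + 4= -2*b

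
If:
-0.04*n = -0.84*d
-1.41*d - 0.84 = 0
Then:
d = -0.60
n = -12.51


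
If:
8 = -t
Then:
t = -8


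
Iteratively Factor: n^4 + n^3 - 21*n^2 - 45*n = (n - 5)*(n^3 + 6*n^2 + 9*n) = (n - 5)*(n + 3)*(n^2 + 3*n) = (n - 5)*(n + 3)^2*(n)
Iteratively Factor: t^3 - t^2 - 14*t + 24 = (t + 4)*(t^2 - 5*t + 6) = (t - 2)*(t + 4)*(t - 3)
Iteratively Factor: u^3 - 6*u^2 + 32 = (u + 2)*(u^2 - 8*u + 16) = (u - 4)*(u + 2)*(u - 4)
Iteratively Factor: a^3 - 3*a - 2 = (a + 1)*(a^2 - a - 2) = (a - 2)*(a + 1)*(a + 1)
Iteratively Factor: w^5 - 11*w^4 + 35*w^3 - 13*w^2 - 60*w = (w - 4)*(w^4 - 7*w^3 + 7*w^2 + 15*w) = (w - 5)*(w - 4)*(w^3 - 2*w^2 - 3*w) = w*(w - 5)*(w - 4)*(w^2 - 2*w - 3) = w*(w - 5)*(w - 4)*(w + 1)*(w - 3)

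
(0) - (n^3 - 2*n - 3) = -n^3 + 2*n + 3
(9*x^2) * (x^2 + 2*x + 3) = 9*x^4 + 18*x^3 + 27*x^2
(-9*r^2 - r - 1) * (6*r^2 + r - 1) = -54*r^4 - 15*r^3 + 2*r^2 + 1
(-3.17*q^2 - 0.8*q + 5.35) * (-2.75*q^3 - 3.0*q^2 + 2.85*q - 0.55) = 8.7175*q^5 + 11.71*q^4 - 21.347*q^3 - 16.5865*q^2 + 15.6875*q - 2.9425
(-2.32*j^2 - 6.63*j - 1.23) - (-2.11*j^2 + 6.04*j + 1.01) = -0.21*j^2 - 12.67*j - 2.24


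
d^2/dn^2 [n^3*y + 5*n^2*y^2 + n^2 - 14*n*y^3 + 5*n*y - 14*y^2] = 6*n*y + 10*y^2 + 2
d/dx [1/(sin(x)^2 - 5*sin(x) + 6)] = (5 - 2*sin(x))*cos(x)/(sin(x)^2 - 5*sin(x) + 6)^2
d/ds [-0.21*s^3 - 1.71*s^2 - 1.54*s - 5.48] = -0.63*s^2 - 3.42*s - 1.54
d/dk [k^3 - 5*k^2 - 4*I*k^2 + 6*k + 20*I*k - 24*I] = 3*k^2 - 10*k - 8*I*k + 6 + 20*I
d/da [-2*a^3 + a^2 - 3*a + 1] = -6*a^2 + 2*a - 3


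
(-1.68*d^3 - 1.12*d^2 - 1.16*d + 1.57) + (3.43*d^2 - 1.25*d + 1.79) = -1.68*d^3 + 2.31*d^2 - 2.41*d + 3.36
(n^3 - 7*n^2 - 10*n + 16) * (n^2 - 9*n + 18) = n^5 - 16*n^4 + 71*n^3 - 20*n^2 - 324*n + 288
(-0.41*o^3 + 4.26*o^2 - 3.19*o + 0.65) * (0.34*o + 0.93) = -0.1394*o^4 + 1.0671*o^3 + 2.8772*o^2 - 2.7457*o + 0.6045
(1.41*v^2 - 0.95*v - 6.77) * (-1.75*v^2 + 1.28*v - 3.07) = -2.4675*v^4 + 3.4673*v^3 + 6.3028*v^2 - 5.7491*v + 20.7839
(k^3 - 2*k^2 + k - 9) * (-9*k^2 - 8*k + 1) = -9*k^5 + 10*k^4 + 8*k^3 + 71*k^2 + 73*k - 9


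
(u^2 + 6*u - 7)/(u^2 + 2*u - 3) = (u + 7)/(u + 3)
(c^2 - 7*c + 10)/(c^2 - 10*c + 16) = (c - 5)/(c - 8)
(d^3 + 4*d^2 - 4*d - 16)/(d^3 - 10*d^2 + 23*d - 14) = (d^2 + 6*d + 8)/(d^2 - 8*d + 7)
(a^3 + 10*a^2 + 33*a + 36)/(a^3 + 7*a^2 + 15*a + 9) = (a + 4)/(a + 1)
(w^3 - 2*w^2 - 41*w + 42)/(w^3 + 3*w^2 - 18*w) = (w^2 - 8*w + 7)/(w*(w - 3))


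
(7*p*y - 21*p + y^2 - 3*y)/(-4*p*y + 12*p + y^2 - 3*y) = (7*p + y)/(-4*p + y)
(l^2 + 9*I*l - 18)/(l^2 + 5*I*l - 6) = (l + 6*I)/(l + 2*I)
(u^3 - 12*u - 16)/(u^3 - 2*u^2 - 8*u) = (u + 2)/u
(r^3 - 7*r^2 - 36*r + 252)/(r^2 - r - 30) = (r^2 - r - 42)/(r + 5)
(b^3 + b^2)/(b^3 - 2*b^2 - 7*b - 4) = b^2/(b^2 - 3*b - 4)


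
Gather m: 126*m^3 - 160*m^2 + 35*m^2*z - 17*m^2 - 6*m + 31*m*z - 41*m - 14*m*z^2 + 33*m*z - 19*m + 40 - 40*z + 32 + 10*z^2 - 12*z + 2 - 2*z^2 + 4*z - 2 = 126*m^3 + m^2*(35*z - 177) + m*(-14*z^2 + 64*z - 66) + 8*z^2 - 48*z + 72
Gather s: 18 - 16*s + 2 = 20 - 16*s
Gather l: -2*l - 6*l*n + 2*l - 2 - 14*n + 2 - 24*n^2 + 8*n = -6*l*n - 24*n^2 - 6*n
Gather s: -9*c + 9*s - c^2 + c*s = -c^2 - 9*c + s*(c + 9)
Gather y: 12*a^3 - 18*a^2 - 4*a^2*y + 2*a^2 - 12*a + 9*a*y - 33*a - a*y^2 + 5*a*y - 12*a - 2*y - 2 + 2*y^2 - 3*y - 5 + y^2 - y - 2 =12*a^3 - 16*a^2 - 57*a + y^2*(3 - a) + y*(-4*a^2 + 14*a - 6) - 9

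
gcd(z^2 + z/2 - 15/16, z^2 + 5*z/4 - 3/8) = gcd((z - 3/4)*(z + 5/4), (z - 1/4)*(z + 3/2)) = 1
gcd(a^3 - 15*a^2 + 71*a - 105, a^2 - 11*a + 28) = a - 7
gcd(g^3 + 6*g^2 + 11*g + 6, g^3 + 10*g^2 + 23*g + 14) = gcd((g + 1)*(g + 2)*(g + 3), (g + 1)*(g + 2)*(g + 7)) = g^2 + 3*g + 2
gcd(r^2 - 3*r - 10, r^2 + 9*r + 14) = r + 2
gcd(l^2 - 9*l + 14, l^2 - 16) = 1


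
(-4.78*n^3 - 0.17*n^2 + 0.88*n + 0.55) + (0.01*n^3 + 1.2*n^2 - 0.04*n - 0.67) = -4.77*n^3 + 1.03*n^2 + 0.84*n - 0.12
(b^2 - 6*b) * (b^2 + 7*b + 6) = b^4 + b^3 - 36*b^2 - 36*b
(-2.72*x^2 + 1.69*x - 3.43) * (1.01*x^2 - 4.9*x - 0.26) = -2.7472*x^4 + 15.0349*x^3 - 11.0381*x^2 + 16.3676*x + 0.8918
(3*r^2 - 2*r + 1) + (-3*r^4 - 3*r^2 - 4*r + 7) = -3*r^4 - 6*r + 8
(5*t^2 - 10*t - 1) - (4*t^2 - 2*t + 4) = t^2 - 8*t - 5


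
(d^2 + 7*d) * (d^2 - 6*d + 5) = d^4 + d^3 - 37*d^2 + 35*d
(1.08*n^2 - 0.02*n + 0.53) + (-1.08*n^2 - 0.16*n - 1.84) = -0.18*n - 1.31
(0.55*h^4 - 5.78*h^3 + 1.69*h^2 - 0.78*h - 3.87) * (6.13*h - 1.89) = 3.3715*h^5 - 36.4709*h^4 + 21.2839*h^3 - 7.9755*h^2 - 22.2489*h + 7.3143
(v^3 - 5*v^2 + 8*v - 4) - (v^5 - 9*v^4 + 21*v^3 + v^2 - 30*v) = -v^5 + 9*v^4 - 20*v^3 - 6*v^2 + 38*v - 4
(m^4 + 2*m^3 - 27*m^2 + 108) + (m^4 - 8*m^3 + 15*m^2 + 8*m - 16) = 2*m^4 - 6*m^3 - 12*m^2 + 8*m + 92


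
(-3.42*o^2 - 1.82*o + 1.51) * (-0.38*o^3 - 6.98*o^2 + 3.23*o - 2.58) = 1.2996*o^5 + 24.5632*o^4 + 1.0832*o^3 - 7.5948*o^2 + 9.5729*o - 3.8958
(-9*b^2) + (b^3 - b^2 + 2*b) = b^3 - 10*b^2 + 2*b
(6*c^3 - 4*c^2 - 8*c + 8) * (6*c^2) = 36*c^5 - 24*c^4 - 48*c^3 + 48*c^2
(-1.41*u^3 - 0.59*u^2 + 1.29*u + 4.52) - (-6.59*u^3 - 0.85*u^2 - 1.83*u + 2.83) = 5.18*u^3 + 0.26*u^2 + 3.12*u + 1.69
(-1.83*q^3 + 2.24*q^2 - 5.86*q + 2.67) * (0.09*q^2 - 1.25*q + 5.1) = -0.1647*q^5 + 2.4891*q^4 - 12.6604*q^3 + 18.9893*q^2 - 33.2235*q + 13.617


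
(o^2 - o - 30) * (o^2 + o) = o^4 - 31*o^2 - 30*o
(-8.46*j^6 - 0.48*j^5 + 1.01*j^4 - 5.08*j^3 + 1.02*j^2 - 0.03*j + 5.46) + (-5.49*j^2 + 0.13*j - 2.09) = -8.46*j^6 - 0.48*j^5 + 1.01*j^4 - 5.08*j^3 - 4.47*j^2 + 0.1*j + 3.37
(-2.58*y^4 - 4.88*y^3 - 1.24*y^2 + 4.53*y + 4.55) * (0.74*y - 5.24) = -1.9092*y^5 + 9.908*y^4 + 24.6536*y^3 + 9.8498*y^2 - 20.3702*y - 23.842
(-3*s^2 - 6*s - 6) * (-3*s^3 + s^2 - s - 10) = 9*s^5 + 15*s^4 + 15*s^3 + 30*s^2 + 66*s + 60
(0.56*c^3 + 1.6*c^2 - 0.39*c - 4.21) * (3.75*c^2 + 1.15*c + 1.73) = 2.1*c^5 + 6.644*c^4 + 1.3463*c^3 - 13.468*c^2 - 5.5162*c - 7.2833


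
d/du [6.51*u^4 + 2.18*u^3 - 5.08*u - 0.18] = 26.04*u^3 + 6.54*u^2 - 5.08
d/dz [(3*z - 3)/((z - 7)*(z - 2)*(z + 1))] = 3*(-2*z^3 + 11*z^2 - 16*z + 19)/(z^6 - 16*z^5 + 74*z^4 - 52*z^3 - 199*z^2 + 140*z + 196)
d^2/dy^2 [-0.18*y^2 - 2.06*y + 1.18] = -0.360000000000000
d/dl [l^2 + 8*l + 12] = 2*l + 8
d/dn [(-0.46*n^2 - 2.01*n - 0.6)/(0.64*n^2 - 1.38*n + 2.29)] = (1.9212*n^2 - 1.3388*n - 5.4309)/(0.4096*n^4 - 1.7664*n^3 + 4.8356*n^2 - 6.3204*n + 5.2441)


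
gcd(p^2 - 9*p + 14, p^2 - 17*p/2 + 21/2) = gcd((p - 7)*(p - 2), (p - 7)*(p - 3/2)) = p - 7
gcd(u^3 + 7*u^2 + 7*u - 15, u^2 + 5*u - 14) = 1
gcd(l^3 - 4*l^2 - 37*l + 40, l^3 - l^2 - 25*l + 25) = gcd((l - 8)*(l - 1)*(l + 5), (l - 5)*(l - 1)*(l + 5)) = l^2 + 4*l - 5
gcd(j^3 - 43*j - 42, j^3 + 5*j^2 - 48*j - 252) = j^2 - j - 42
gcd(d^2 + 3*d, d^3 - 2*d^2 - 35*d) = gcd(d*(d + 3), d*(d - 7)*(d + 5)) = d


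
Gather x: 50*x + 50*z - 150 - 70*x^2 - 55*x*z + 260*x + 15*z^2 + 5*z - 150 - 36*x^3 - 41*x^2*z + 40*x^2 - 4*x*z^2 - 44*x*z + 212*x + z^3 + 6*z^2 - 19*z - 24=-36*x^3 + x^2*(-41*z - 30) + x*(-4*z^2 - 99*z + 522) + z^3 + 21*z^2 + 36*z - 324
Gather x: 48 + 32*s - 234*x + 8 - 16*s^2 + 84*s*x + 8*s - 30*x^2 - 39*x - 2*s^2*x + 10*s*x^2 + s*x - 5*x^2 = -16*s^2 + 40*s + x^2*(10*s - 35) + x*(-2*s^2 + 85*s - 273) + 56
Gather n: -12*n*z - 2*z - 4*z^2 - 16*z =-12*n*z - 4*z^2 - 18*z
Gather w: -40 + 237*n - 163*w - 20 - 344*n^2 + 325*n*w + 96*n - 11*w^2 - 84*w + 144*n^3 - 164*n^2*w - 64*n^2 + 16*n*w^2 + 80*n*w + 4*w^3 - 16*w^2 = 144*n^3 - 408*n^2 + 333*n + 4*w^3 + w^2*(16*n - 27) + w*(-164*n^2 + 405*n - 247) - 60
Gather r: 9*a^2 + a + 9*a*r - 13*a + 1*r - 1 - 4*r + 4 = 9*a^2 - 12*a + r*(9*a - 3) + 3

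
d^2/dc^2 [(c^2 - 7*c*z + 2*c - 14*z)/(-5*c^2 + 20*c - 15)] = 2*(7*c^3*z - 6*c^3 + 42*c^2*z + 9*c^2 - 231*c*z + 18*c + 266*z - 33)/(5*(c^6 - 12*c^5 + 57*c^4 - 136*c^3 + 171*c^2 - 108*c + 27))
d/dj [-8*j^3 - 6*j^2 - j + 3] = -24*j^2 - 12*j - 1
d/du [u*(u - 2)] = 2*u - 2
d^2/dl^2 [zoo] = 0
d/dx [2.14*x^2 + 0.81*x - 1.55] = 4.28*x + 0.81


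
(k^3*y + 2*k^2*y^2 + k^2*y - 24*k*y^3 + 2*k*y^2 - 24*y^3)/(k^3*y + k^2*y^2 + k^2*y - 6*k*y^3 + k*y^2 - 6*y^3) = (-k^2 - 2*k*y + 24*y^2)/(-k^2 - k*y + 6*y^2)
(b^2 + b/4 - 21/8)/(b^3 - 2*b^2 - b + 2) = (b^2 + b/4 - 21/8)/(b^3 - 2*b^2 - b + 2)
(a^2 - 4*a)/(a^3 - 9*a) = (a - 4)/(a^2 - 9)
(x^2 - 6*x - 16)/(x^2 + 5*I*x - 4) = (x^2 - 6*x - 16)/(x^2 + 5*I*x - 4)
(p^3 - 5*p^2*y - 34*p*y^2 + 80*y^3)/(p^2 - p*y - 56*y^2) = (p^2 + 3*p*y - 10*y^2)/(p + 7*y)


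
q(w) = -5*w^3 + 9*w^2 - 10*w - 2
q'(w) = -15*w^2 + 18*w - 10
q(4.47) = -313.45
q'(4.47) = -229.25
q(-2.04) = 98.30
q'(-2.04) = -109.14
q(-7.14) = 2348.19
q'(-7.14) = -903.21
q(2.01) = -26.34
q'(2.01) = -34.42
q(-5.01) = 902.76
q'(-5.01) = -476.68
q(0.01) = -2.10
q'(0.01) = -9.82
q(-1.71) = 66.42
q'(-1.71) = -84.64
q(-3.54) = 367.99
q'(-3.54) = -261.69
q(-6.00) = 1462.00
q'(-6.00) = -658.00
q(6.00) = -818.00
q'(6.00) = -442.00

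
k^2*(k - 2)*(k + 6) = k^4 + 4*k^3 - 12*k^2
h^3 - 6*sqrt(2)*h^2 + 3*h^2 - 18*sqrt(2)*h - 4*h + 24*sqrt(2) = (h - 1)*(h + 4)*(h - 6*sqrt(2))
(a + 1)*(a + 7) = a^2 + 8*a + 7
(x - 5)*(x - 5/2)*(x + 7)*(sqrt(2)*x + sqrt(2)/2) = sqrt(2)*x^4 - 161*sqrt(2)*x^2/4 + 135*sqrt(2)*x/2 + 175*sqrt(2)/4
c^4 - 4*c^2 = c^2*(c - 2)*(c + 2)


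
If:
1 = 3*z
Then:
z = 1/3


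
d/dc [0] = 0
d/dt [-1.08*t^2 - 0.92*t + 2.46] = -2.16*t - 0.92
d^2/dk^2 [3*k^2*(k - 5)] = 18*k - 30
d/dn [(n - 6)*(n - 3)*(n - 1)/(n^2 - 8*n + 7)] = (n^2 - 14*n + 45)/(n^2 - 14*n + 49)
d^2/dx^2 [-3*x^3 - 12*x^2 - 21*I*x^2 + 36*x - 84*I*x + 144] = -18*x - 24 - 42*I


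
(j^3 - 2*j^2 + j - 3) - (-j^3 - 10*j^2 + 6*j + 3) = 2*j^3 + 8*j^2 - 5*j - 6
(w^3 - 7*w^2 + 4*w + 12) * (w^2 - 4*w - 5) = w^5 - 11*w^4 + 27*w^3 + 31*w^2 - 68*w - 60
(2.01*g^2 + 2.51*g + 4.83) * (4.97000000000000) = 9.9897*g^2 + 12.4747*g + 24.0051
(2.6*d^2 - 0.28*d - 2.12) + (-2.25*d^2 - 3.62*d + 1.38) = 0.35*d^2 - 3.9*d - 0.74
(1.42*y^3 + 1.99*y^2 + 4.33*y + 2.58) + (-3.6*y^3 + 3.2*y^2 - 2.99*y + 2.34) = -2.18*y^3 + 5.19*y^2 + 1.34*y + 4.92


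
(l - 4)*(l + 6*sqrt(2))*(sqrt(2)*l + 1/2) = sqrt(2)*l^3 - 4*sqrt(2)*l^2 + 25*l^2/2 - 50*l + 3*sqrt(2)*l - 12*sqrt(2)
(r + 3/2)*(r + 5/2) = r^2 + 4*r + 15/4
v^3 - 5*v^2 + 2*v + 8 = (v - 4)*(v - 2)*(v + 1)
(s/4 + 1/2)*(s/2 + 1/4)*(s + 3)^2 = s^4/8 + 17*s^3/16 + 25*s^2/8 + 57*s/16 + 9/8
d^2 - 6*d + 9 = (d - 3)^2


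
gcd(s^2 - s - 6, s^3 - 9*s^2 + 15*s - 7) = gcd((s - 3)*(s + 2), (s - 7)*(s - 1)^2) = 1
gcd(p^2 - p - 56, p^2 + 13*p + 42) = p + 7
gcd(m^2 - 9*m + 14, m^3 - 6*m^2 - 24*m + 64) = m - 2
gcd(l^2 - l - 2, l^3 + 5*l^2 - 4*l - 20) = l - 2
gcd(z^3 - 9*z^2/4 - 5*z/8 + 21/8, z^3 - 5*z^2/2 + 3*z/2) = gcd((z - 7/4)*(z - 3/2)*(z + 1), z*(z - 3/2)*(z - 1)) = z - 3/2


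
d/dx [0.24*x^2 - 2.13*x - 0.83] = 0.48*x - 2.13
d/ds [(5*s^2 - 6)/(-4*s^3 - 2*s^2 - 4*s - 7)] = 2*(10*s^4 - 46*s^2 - 47*s - 12)/(16*s^6 + 16*s^5 + 36*s^4 + 72*s^3 + 44*s^2 + 56*s + 49)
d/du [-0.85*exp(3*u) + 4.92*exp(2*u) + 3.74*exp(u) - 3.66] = (-2.55*exp(2*u) + 9.84*exp(u) + 3.74)*exp(u)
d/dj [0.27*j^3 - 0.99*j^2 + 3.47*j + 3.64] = 0.81*j^2 - 1.98*j + 3.47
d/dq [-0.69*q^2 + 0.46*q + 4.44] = 0.46 - 1.38*q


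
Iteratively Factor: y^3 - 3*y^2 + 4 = (y - 2)*(y^2 - y - 2) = (y - 2)*(y + 1)*(y - 2)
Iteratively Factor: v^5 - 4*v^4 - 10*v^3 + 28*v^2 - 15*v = (v - 1)*(v^4 - 3*v^3 - 13*v^2 + 15*v) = (v - 1)*(v + 3)*(v^3 - 6*v^2 + 5*v) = v*(v - 1)*(v + 3)*(v^2 - 6*v + 5) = v*(v - 5)*(v - 1)*(v + 3)*(v - 1)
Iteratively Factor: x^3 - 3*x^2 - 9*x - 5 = (x - 5)*(x^2 + 2*x + 1) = (x - 5)*(x + 1)*(x + 1)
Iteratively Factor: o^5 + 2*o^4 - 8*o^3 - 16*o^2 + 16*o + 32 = (o - 2)*(o^4 + 4*o^3 - 16*o - 16) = (o - 2)*(o + 2)*(o^3 + 2*o^2 - 4*o - 8) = (o - 2)^2*(o + 2)*(o^2 + 4*o + 4) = (o - 2)^2*(o + 2)^2*(o + 2)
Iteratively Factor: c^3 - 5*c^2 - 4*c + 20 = (c - 5)*(c^2 - 4) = (c - 5)*(c + 2)*(c - 2)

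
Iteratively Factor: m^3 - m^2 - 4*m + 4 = (m - 2)*(m^2 + m - 2) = (m - 2)*(m - 1)*(m + 2)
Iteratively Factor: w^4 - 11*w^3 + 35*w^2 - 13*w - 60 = (w - 4)*(w^3 - 7*w^2 + 7*w + 15) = (w - 4)*(w - 3)*(w^2 - 4*w - 5) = (w - 5)*(w - 4)*(w - 3)*(w + 1)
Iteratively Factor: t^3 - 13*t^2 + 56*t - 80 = (t - 4)*(t^2 - 9*t + 20) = (t - 5)*(t - 4)*(t - 4)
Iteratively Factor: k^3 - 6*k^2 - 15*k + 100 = (k - 5)*(k^2 - k - 20) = (k - 5)^2*(k + 4)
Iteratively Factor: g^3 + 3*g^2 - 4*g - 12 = (g + 3)*(g^2 - 4) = (g + 2)*(g + 3)*(g - 2)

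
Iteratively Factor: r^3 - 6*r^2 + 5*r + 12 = (r - 3)*(r^2 - 3*r - 4) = (r - 3)*(r + 1)*(r - 4)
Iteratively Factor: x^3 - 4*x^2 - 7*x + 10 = (x - 5)*(x^2 + x - 2) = (x - 5)*(x - 1)*(x + 2)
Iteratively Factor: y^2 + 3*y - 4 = (y + 4)*(y - 1)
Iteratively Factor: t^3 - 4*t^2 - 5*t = (t + 1)*(t^2 - 5*t) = (t - 5)*(t + 1)*(t)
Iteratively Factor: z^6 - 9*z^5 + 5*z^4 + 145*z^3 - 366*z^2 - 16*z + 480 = (z - 3)*(z^5 - 6*z^4 - 13*z^3 + 106*z^2 - 48*z - 160) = (z - 3)*(z + 4)*(z^4 - 10*z^3 + 27*z^2 - 2*z - 40) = (z - 3)*(z - 2)*(z + 4)*(z^3 - 8*z^2 + 11*z + 20) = (z - 3)*(z - 2)*(z + 1)*(z + 4)*(z^2 - 9*z + 20) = (z - 4)*(z - 3)*(z - 2)*(z + 1)*(z + 4)*(z - 5)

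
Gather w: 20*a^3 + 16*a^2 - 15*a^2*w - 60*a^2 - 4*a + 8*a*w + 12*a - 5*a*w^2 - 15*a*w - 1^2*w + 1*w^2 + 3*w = 20*a^3 - 44*a^2 + 8*a + w^2*(1 - 5*a) + w*(-15*a^2 - 7*a + 2)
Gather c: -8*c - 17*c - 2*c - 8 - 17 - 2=-27*c - 27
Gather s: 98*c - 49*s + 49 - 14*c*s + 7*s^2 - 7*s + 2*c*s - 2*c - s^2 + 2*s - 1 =96*c + 6*s^2 + s*(-12*c - 54) + 48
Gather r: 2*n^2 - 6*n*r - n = 2*n^2 - 6*n*r - n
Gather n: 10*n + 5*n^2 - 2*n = 5*n^2 + 8*n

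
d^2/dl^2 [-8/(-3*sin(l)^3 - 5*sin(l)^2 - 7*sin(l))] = 8*(-81*sin(l)^3 - 165*sin(l)^2 - 34*sin(l) + 135 + 227/sin(l) + 210/sin(l)^2 + 98/sin(l)^3)/(3*sin(l)^2 + 5*sin(l) + 7)^3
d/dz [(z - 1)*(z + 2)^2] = 3*z*(z + 2)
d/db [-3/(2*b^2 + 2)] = 3*b/(b^2 + 1)^2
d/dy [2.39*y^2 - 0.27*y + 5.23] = 4.78*y - 0.27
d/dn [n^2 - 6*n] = 2*n - 6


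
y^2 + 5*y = y*(y + 5)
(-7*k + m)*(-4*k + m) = 28*k^2 - 11*k*m + m^2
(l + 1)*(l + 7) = l^2 + 8*l + 7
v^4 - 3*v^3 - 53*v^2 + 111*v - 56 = (v - 8)*(v - 1)^2*(v + 7)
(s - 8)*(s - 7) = s^2 - 15*s + 56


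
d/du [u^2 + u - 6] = 2*u + 1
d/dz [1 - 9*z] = -9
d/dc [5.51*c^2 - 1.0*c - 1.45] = 11.02*c - 1.0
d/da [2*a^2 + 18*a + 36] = 4*a + 18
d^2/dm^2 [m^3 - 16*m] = 6*m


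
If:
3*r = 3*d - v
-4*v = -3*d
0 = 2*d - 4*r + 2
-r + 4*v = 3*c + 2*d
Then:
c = 1/6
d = 2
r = 3/2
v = 3/2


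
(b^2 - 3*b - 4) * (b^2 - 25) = b^4 - 3*b^3 - 29*b^2 + 75*b + 100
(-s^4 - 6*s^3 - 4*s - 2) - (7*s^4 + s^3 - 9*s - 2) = -8*s^4 - 7*s^3 + 5*s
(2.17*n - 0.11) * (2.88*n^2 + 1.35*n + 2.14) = 6.2496*n^3 + 2.6127*n^2 + 4.4953*n - 0.2354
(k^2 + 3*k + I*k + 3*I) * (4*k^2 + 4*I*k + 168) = 4*k^4 + 12*k^3 + 8*I*k^3 + 164*k^2 + 24*I*k^2 + 492*k + 168*I*k + 504*I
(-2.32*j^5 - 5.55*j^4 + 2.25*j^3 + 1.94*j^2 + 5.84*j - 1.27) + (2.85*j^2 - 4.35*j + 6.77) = -2.32*j^5 - 5.55*j^4 + 2.25*j^3 + 4.79*j^2 + 1.49*j + 5.5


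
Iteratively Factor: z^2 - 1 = (z - 1)*(z + 1)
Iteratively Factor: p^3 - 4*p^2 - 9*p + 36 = (p + 3)*(p^2 - 7*p + 12) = (p - 4)*(p + 3)*(p - 3)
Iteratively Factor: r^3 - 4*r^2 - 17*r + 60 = (r + 4)*(r^2 - 8*r + 15) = (r - 3)*(r + 4)*(r - 5)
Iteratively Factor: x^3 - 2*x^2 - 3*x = (x + 1)*(x^2 - 3*x) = (x - 3)*(x + 1)*(x)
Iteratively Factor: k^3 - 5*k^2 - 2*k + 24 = (k - 4)*(k^2 - k - 6) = (k - 4)*(k + 2)*(k - 3)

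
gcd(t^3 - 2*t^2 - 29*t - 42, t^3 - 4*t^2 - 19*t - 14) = t^2 - 5*t - 14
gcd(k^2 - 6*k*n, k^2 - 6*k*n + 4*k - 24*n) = k - 6*n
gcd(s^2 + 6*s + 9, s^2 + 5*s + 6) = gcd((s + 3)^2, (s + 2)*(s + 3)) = s + 3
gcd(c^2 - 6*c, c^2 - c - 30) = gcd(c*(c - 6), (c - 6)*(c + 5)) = c - 6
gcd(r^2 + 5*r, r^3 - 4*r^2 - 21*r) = r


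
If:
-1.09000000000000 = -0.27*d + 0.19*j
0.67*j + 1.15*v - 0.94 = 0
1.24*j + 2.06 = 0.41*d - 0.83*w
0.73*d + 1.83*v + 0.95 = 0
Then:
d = 10.91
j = 9.76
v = -4.87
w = -11.68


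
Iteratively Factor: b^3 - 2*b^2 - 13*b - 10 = (b + 1)*(b^2 - 3*b - 10) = (b - 5)*(b + 1)*(b + 2)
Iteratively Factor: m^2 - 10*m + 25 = (m - 5)*(m - 5)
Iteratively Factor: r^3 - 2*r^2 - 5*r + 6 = (r - 1)*(r^2 - r - 6) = (r - 3)*(r - 1)*(r + 2)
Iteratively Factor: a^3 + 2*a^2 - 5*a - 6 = (a + 1)*(a^2 + a - 6) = (a + 1)*(a + 3)*(a - 2)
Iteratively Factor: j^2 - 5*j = (j - 5)*(j)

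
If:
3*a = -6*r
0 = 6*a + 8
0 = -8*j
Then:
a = -4/3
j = 0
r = 2/3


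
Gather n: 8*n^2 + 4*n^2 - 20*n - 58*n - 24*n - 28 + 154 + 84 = 12*n^2 - 102*n + 210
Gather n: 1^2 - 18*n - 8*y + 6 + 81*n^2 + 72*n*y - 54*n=81*n^2 + n*(72*y - 72) - 8*y + 7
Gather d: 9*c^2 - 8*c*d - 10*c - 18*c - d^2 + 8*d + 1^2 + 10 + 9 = 9*c^2 - 28*c - d^2 + d*(8 - 8*c) + 20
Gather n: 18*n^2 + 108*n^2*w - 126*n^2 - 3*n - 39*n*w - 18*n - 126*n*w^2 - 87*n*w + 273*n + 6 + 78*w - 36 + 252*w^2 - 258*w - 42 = n^2*(108*w - 108) + n*(-126*w^2 - 126*w + 252) + 252*w^2 - 180*w - 72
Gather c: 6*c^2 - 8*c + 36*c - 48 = 6*c^2 + 28*c - 48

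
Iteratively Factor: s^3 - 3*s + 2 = (s - 1)*(s^2 + s - 2) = (s - 1)^2*(s + 2)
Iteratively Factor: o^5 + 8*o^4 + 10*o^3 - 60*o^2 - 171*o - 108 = (o + 1)*(o^4 + 7*o^3 + 3*o^2 - 63*o - 108) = (o + 1)*(o + 4)*(o^3 + 3*o^2 - 9*o - 27) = (o + 1)*(o + 3)*(o + 4)*(o^2 - 9) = (o + 1)*(o + 3)^2*(o + 4)*(o - 3)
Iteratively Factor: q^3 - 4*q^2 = (q)*(q^2 - 4*q) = q*(q - 4)*(q)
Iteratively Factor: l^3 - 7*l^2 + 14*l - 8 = (l - 2)*(l^2 - 5*l + 4) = (l - 2)*(l - 1)*(l - 4)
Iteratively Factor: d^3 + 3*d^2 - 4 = (d + 2)*(d^2 + d - 2) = (d + 2)^2*(d - 1)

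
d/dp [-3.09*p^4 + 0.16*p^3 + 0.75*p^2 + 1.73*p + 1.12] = -12.36*p^3 + 0.48*p^2 + 1.5*p + 1.73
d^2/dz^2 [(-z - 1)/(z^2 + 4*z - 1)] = 2*(-4*(z + 1)*(z + 2)^2 + (3*z + 5)*(z^2 + 4*z - 1))/(z^2 + 4*z - 1)^3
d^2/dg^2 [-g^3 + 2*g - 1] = -6*g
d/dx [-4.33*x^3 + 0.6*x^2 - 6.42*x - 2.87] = -12.99*x^2 + 1.2*x - 6.42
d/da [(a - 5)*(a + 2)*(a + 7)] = 3*a^2 + 8*a - 31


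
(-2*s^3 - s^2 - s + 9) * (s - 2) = -2*s^4 + 3*s^3 + s^2 + 11*s - 18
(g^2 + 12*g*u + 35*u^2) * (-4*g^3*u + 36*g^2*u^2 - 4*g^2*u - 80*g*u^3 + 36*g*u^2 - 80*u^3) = -4*g^5*u - 12*g^4*u^2 - 4*g^4*u + 212*g^3*u^3 - 12*g^3*u^2 + 300*g^2*u^4 + 212*g^2*u^3 - 2800*g*u^5 + 300*g*u^4 - 2800*u^5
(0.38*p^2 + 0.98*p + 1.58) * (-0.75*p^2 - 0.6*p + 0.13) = -0.285*p^4 - 0.963*p^3 - 1.7236*p^2 - 0.8206*p + 0.2054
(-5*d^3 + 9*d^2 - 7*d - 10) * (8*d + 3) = -40*d^4 + 57*d^3 - 29*d^2 - 101*d - 30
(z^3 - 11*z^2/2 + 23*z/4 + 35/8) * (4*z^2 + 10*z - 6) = 4*z^5 - 12*z^4 - 38*z^3 + 108*z^2 + 37*z/4 - 105/4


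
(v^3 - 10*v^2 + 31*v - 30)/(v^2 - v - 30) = (-v^3 + 10*v^2 - 31*v + 30)/(-v^2 + v + 30)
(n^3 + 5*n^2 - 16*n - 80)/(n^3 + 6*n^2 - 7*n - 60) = (n - 4)/(n - 3)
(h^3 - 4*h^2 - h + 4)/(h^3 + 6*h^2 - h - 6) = (h - 4)/(h + 6)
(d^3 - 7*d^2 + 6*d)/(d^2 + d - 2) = d*(d - 6)/(d + 2)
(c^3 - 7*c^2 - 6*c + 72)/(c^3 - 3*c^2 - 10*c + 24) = (c - 6)/(c - 2)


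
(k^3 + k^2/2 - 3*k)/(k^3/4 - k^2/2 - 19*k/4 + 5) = 2*k*(2*k^2 + k - 6)/(k^3 - 2*k^2 - 19*k + 20)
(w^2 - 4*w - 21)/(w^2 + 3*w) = (w - 7)/w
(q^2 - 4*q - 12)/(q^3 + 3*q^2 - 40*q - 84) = 1/(q + 7)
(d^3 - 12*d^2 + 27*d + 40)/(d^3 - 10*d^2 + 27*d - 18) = (d^3 - 12*d^2 + 27*d + 40)/(d^3 - 10*d^2 + 27*d - 18)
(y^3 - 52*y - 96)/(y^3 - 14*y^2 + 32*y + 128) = (y + 6)/(y - 8)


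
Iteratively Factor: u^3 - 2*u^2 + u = (u - 1)*(u^2 - u) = (u - 1)^2*(u)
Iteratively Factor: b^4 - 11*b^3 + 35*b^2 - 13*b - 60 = (b - 4)*(b^3 - 7*b^2 + 7*b + 15) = (b - 4)*(b - 3)*(b^2 - 4*b - 5) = (b - 4)*(b - 3)*(b + 1)*(b - 5)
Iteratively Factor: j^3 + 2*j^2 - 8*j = (j - 2)*(j^2 + 4*j) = j*(j - 2)*(j + 4)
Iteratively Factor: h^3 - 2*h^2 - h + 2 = (h - 2)*(h^2 - 1) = (h - 2)*(h - 1)*(h + 1)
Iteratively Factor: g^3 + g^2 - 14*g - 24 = (g + 3)*(g^2 - 2*g - 8) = (g + 2)*(g + 3)*(g - 4)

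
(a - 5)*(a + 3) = a^2 - 2*a - 15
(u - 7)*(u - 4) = u^2 - 11*u + 28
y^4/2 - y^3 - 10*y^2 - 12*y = y*(y/2 + 1)*(y - 6)*(y + 2)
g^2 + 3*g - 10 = (g - 2)*(g + 5)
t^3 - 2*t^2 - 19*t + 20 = (t - 5)*(t - 1)*(t + 4)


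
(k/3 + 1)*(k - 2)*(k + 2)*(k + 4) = k^4/3 + 7*k^3/3 + 8*k^2/3 - 28*k/3 - 16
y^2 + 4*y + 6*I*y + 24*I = (y + 4)*(y + 6*I)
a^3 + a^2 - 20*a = a*(a - 4)*(a + 5)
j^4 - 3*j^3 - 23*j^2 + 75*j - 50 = (j - 5)*(j - 2)*(j - 1)*(j + 5)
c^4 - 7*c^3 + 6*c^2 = c^2*(c - 6)*(c - 1)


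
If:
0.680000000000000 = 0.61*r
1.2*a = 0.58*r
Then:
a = 0.54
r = 1.11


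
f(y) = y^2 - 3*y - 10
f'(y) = 2*y - 3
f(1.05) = -12.05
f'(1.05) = -0.90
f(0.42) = -11.08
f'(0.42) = -2.16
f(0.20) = -10.56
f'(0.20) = -2.60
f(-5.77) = 40.60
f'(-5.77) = -14.54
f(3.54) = -8.09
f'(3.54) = 4.08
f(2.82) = -10.51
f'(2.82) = 2.64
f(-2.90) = 7.11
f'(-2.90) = -8.80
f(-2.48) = 3.59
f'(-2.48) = -7.96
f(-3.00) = 8.00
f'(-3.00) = -9.00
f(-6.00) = 44.00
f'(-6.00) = -15.00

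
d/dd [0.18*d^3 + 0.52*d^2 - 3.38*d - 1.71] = 0.54*d^2 + 1.04*d - 3.38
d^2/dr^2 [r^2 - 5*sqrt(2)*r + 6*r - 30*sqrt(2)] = 2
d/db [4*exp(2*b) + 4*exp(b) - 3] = (8*exp(b) + 4)*exp(b)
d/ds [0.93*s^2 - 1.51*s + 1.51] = 1.86*s - 1.51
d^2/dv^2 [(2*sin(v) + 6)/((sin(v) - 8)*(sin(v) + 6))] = 2*(-sin(v)^5 - 14*sin(v)^4 - 268*sin(v)^3 - 474*sin(v)^2 - 1764*sin(v) + 120)/((sin(v) - 8)^3*(sin(v) + 6)^3)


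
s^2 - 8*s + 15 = (s - 5)*(s - 3)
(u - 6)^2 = u^2 - 12*u + 36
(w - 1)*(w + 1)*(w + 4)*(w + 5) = w^4 + 9*w^3 + 19*w^2 - 9*w - 20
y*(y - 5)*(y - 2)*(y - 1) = y^4 - 8*y^3 + 17*y^2 - 10*y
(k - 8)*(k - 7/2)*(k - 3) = k^3 - 29*k^2/2 + 125*k/2 - 84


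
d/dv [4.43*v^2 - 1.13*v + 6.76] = 8.86*v - 1.13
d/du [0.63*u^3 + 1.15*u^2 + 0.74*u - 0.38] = 1.89*u^2 + 2.3*u + 0.74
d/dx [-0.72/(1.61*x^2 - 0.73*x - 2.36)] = (2.3184*x - 0.5256)/(-1.61*x^2 + 0.73*x + 2.36)^2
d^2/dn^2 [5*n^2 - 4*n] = 10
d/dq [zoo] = 0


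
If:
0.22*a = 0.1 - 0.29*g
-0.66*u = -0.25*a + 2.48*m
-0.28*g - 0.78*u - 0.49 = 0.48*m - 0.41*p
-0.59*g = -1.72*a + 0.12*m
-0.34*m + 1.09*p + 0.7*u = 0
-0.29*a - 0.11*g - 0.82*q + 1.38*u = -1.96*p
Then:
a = 0.10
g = 0.27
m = 0.17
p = 0.44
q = -0.03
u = -0.60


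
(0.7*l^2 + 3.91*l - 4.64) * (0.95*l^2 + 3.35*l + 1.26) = 0.665*l^4 + 6.0595*l^3 + 9.5725*l^2 - 10.6174*l - 5.8464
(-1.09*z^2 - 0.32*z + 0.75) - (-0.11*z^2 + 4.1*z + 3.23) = -0.98*z^2 - 4.42*z - 2.48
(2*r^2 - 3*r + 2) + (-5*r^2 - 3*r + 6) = -3*r^2 - 6*r + 8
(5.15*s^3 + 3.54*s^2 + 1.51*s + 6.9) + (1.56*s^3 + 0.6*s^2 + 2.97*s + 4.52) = 6.71*s^3 + 4.14*s^2 + 4.48*s + 11.42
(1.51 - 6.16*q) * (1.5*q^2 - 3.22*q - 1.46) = -9.24*q^3 + 22.1002*q^2 + 4.1314*q - 2.2046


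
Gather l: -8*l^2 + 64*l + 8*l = -8*l^2 + 72*l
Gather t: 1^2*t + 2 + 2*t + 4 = 3*t + 6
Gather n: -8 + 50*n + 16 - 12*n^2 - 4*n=-12*n^2 + 46*n + 8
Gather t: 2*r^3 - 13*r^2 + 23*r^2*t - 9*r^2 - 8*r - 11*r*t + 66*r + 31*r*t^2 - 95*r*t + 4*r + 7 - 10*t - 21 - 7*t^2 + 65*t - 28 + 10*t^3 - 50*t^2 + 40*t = 2*r^3 - 22*r^2 + 62*r + 10*t^3 + t^2*(31*r - 57) + t*(23*r^2 - 106*r + 95) - 42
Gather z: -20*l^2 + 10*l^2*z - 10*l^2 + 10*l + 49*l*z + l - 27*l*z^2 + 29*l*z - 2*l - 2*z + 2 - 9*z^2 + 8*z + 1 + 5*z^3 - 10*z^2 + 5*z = -30*l^2 + 9*l + 5*z^3 + z^2*(-27*l - 19) + z*(10*l^2 + 78*l + 11) + 3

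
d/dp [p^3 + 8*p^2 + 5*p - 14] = 3*p^2 + 16*p + 5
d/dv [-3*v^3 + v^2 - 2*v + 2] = -9*v^2 + 2*v - 2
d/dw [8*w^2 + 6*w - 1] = 16*w + 6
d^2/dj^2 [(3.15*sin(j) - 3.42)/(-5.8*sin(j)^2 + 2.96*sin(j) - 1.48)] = (105.966*sin(j)^5 - 406.116*sin(j)^4 - 198.02592*sin(j)^3 + 791.556768*sin(j)^2 - 198.132336*sin(j) - 26.3842559999998)/(5.8*sin(j)^2 - 2.96*sin(j) + 1.48)^3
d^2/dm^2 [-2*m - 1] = 0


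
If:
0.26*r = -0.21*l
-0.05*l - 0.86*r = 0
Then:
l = 0.00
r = 0.00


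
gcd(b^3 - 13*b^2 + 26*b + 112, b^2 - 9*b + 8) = b - 8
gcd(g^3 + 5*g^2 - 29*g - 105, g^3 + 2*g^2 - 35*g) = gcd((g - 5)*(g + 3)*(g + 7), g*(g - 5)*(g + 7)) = g^2 + 2*g - 35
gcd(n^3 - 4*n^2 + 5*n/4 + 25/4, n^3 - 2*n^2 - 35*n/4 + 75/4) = n^2 - 5*n + 25/4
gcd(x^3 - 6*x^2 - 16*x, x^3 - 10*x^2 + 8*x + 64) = x^2 - 6*x - 16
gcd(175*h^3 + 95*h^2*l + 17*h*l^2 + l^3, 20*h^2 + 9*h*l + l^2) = 5*h + l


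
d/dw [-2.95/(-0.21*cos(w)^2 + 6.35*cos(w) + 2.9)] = (1.239*cos(w) - 18.7325)*sin(w)/(-0.21*cos(w)^2 + 6.35*cos(w) + 2.9)^2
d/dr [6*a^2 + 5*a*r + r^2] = 5*a + 2*r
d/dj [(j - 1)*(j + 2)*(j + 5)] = 3*j^2 + 12*j + 3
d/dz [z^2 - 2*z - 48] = 2*z - 2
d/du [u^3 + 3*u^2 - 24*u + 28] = 3*u^2 + 6*u - 24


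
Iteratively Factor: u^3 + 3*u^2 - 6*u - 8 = (u + 1)*(u^2 + 2*u - 8) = (u + 1)*(u + 4)*(u - 2)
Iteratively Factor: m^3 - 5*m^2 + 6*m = (m - 2)*(m^2 - 3*m) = (m - 3)*(m - 2)*(m)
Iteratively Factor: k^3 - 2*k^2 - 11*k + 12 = (k - 1)*(k^2 - k - 12) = (k - 1)*(k + 3)*(k - 4)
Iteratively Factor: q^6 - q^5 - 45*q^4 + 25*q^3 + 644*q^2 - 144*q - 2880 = (q + 4)*(q^5 - 5*q^4 - 25*q^3 + 125*q^2 + 144*q - 720) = (q - 3)*(q + 4)*(q^4 - 2*q^3 - 31*q^2 + 32*q + 240) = (q - 4)*(q - 3)*(q + 4)*(q^3 + 2*q^2 - 23*q - 60) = (q - 4)*(q - 3)*(q + 3)*(q + 4)*(q^2 - q - 20) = (q - 4)*(q - 3)*(q + 3)*(q + 4)^2*(q - 5)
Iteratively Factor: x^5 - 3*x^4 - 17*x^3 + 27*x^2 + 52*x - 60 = (x - 5)*(x^4 + 2*x^3 - 7*x^2 - 8*x + 12) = (x - 5)*(x - 2)*(x^3 + 4*x^2 + x - 6) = (x - 5)*(x - 2)*(x + 2)*(x^2 + 2*x - 3) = (x - 5)*(x - 2)*(x + 2)*(x + 3)*(x - 1)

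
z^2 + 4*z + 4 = (z + 2)^2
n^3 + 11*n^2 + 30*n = n*(n + 5)*(n + 6)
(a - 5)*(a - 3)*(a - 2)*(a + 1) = a^4 - 9*a^3 + 21*a^2 + a - 30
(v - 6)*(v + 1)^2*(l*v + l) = l*v^4 - 3*l*v^3 - 15*l*v^2 - 17*l*v - 6*l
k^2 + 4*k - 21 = (k - 3)*(k + 7)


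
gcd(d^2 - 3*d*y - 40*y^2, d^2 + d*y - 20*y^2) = d + 5*y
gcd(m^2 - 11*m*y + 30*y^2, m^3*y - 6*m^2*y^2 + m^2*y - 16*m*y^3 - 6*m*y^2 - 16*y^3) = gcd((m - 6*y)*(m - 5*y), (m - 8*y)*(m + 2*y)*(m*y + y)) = 1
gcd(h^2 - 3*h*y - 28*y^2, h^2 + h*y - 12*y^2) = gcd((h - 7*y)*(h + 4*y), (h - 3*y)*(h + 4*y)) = h + 4*y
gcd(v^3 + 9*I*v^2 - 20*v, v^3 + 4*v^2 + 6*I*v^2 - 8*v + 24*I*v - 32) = v + 4*I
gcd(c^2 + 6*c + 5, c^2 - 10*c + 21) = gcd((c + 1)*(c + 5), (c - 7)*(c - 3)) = 1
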